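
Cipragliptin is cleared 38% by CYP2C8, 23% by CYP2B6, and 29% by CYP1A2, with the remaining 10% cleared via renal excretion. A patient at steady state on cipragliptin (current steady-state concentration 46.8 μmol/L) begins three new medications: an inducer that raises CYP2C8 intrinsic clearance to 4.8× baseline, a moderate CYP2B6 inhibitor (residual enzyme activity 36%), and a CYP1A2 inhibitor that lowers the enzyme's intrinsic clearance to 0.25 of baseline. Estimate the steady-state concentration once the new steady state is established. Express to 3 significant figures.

The CYP2C8 pathway (38% of clearance) rises to 4.8× activity: 0.38 × 4.8 = 1.824.
The CYP2B6 pathway (23% of clearance) drops to 0.36× activity: 0.23 × 0.36 = 0.0828.
The CYP1A2 pathway (29% of clearance) is reduced to 0.25× activity: 0.29 × 0.25 = 0.0725.
The remaining 10% of clearance is unaffected.
New clearance relative to baseline: 1.824 + 0.0828 + 0.0725 + 0.1 = 2.0793.
New steady-state concentration = 46.8 / 2.0793 = 22.5 μmol/L (concentration scales inversely with clearance).

22.5 μmol/L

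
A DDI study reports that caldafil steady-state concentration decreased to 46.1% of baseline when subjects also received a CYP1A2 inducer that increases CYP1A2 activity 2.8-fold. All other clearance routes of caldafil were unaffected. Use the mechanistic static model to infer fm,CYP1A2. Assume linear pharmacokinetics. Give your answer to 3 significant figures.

0.650

Call the CYP1A2 fraction fm. After the interaction, CL_new/CL_old = fm × 2.8 + (1 − fm).
Steady-state concentration ratio = 1 / (new CL fraction), so new CL fraction = 1 / 0.461 = 2.169.
fm × 2.8 + 1 − fm = 2.169  ⇒  fm × (2.8 − 1) = 1.169  ⇒  fm = 0.650.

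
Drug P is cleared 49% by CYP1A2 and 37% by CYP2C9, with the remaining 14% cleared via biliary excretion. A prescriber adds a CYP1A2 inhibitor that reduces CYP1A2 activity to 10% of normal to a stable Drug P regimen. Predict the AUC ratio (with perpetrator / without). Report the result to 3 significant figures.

The CYP1A2 pathway (49% of clearance) is reduced to 0.1× activity: 0.49 × 0.1 = 0.049.
CYP2C9 (37%) and the residual 14% are unaffected.
Relative clearance = 0.049 + 0.37 + 0.14 = 0.559.
Since AUC ∝ 1/CL, the ratio is 1 / 0.559 = 1.79.

1.79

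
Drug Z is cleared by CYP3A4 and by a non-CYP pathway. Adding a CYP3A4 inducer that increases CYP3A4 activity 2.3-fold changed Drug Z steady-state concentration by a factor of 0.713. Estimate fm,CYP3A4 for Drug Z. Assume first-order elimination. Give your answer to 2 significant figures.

0.31

CL'/CL = 1 / 0.713 = 1.403
2.3·fm + (1 − fm) = 1.403
fm = (1.403 − 1) / (2.3 − 1) = 0.31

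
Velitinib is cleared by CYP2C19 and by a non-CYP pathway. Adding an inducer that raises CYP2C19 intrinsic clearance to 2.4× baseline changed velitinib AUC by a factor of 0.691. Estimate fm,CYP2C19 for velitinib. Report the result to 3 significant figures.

0.319

Let x = fm,CYP2C19. Because AUC ∝ 1/CL, relative clearance rose to 1/0.691 = 1.447.
Only the CYP2C19 route changed, so 1.447 = x·2.4 + (1 − x), giving x = 0.319.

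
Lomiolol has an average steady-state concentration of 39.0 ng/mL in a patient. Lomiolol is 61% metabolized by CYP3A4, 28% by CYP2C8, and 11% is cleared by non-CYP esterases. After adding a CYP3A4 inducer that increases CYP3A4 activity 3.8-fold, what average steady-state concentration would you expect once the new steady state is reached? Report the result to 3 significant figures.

CYP3A4: 0.61 × 3.8 = 2.318
CYP2C8: 0.28 (unchanged)
Other: 0.11 (unchanged)
CL_new/CL_old = 2.318 + 0.28 + 0.11 = 2.708.
With dosing unchanged, average steady-state concentration scales as 1/CL: 39.0 / 2.708 = 14.4 ng/mL.

14.4 ng/mL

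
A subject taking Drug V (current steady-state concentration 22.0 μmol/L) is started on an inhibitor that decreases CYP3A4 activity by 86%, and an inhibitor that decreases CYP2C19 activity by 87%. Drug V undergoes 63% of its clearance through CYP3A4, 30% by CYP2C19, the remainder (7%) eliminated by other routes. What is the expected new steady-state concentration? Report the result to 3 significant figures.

The CYP3A4 pathway (63% of clearance) falls to 0.14× activity: 0.63 × 0.14 = 0.0882.
The CYP2C19 pathway (30% of clearance) is reduced to 0.13× activity: 0.3 × 0.13 = 0.039.
The remaining 7% of clearance is unaffected.
CL_new/CL_old = 0.0882 + 0.039 + 0.07 = 0.1972.
New steady-state concentration = 22.0 / 0.1972 = 112 μmol/L (concentration scales inversely with clearance).

112 μmol/L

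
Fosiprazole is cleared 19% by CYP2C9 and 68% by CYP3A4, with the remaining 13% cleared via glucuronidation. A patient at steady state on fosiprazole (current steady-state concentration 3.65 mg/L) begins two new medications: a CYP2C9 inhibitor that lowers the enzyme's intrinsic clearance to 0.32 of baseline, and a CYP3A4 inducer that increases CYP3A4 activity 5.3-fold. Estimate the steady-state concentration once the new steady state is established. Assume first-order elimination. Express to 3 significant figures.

0.962 mg/L

The CYP2C9 pathway (19% of clearance) drops to 0.32× activity: 0.19 × 0.32 = 0.0608.
The CYP3A4 pathway (68% of clearance) is boosted to 5.3× activity: 0.68 × 5.3 = 3.604.
The remaining 13% of clearance is unaffected.
New clearance relative to baseline: 0.0608 + 3.604 + 0.13 = 3.7948.
Dividing the baseline by the relative clearance: 3.65 / 3.7948 = 0.962 mg/L.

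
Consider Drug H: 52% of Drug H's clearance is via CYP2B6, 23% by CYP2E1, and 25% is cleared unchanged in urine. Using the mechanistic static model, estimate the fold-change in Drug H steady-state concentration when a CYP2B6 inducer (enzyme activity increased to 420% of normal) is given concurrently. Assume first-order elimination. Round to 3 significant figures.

CYP2B6: 0.52 × 4.2 = 2.184
CYP2E1: 0.23 (unchanged)
Other: 0.25 (unchanged)
Relative clearance = 2.184 + 0.23 + 0.25 = 2.664.
Steady-state concentration is inversely proportional to clearance, so the fold-change is 1 / 2.664 = 0.375.

0.375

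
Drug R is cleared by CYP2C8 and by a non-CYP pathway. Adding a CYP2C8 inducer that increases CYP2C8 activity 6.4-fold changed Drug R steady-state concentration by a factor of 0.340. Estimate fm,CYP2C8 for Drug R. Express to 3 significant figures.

0.359

Let x = fm,CYP2C8. Because steady-state concentration ∝ 1/CL, relative clearance rose to 1/0.340 = 2.941.
Only the CYP2C8 route changed, so 2.941 = x·6.4 + (1 − x), giving x = 0.359.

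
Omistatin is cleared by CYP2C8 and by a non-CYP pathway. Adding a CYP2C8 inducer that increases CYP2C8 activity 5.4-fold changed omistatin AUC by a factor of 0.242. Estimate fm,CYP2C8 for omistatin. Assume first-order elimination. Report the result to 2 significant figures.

0.71

CL'/CL = 1 / 0.242 = 4.132
5.4·fm + (1 − fm) = 4.132
fm = (4.132 − 1) / (5.4 − 1) = 0.71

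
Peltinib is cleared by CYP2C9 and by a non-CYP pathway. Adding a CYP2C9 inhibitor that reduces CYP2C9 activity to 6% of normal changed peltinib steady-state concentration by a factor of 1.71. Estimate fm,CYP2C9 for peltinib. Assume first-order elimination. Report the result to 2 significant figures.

0.44

Let fm be the CYP2C9 fraction. New clearance relative to baseline = fm × 0.06 + (1 − fm).
Steady-state concentration ratio = 1 / (new CL fraction), so new CL fraction = 1 / 1.71 = 0.5848.
fm × 0.06 + 1 − fm = 0.5848  ⇒  fm × (0.06 − 1) = −0.4152  ⇒  fm = 0.44.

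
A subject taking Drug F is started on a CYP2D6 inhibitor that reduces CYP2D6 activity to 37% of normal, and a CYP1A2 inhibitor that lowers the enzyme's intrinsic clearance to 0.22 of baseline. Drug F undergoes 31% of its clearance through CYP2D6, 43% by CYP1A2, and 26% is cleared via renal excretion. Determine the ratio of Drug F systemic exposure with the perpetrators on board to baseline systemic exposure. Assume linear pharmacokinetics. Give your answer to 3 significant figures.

CYP2D6: 0.31 × 0.37 = 0.1147
CYP1A2: 0.43 × 0.22 = 0.0946
Other: 0.26 (unchanged)
CL_new/CL_old = 0.1147 + 0.0946 + 0.26 = 0.4693.
Systemic exposure ∝ 1/CL: fold-change = 1 / 0.4693 = 2.13.

2.13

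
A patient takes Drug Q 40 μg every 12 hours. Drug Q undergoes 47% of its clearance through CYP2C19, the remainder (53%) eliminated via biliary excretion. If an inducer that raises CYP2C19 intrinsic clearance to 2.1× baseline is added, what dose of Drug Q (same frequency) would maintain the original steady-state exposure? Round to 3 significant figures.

60.7 μg

CYP2C19: 0.47 × 2.1 = 0.987
Other: 0.53 (unchanged)
CL_new/CL_old = 0.987 + 0.53 = 1.517.
Css,avg = (dose rate)/CL, so holding Css fixed requires dose ∝ CL: 40 × 1.517 = 60.7 μg.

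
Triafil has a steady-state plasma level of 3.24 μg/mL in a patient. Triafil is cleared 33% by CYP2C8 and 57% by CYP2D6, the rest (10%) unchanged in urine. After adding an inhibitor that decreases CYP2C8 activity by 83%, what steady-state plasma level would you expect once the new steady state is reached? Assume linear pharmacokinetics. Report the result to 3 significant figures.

4.46 μg/mL

CYP2C8: 0.33 × 0.17 = 0.0561
CYP2D6: 0.57 (unchanged)
Other: 0.1 (unchanged)
CL_new/CL_old = 0.0561 + 0.57 + 0.1 = 0.7261.
With dosing unchanged, steady-state plasma level scales as 1/CL: 3.24 / 0.7261 = 4.46 μg/mL.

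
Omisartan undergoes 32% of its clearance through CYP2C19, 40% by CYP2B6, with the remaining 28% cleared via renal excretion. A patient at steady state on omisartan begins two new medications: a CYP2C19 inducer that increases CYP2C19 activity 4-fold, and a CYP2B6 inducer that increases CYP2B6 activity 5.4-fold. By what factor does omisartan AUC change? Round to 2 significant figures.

CYP2C19: 0.32 × 4 = 1.28
CYP2B6: 0.4 × 5.4 = 2.16
Other: 0.28 (unchanged)
New clearance relative to baseline: 1.28 + 2.16 + 0.28 = 3.72.
Because AUC varies inversely with clearance, the combined effect is 1 / 3.72 = 0.27.

0.27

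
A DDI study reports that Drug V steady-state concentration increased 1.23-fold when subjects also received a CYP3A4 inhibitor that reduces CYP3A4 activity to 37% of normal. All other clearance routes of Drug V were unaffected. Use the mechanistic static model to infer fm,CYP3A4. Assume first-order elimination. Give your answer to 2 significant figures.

Let fm be the CYP3A4 fraction. New clearance relative to baseline = fm × 0.37 + (1 − fm).
Steady-state concentration ratio = 1 / (new CL fraction), so new CL fraction = 1 / 1.23 = 0.813.
fm × 0.37 + 1 − fm = 0.813  ⇒  fm × (0.37 − 1) = −0.187  ⇒  fm = 0.30.

0.30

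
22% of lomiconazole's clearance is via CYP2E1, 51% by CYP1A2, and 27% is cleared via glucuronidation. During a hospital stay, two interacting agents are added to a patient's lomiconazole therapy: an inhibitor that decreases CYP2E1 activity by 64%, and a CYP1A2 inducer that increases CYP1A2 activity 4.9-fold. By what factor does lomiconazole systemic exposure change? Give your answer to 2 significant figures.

0.35

The CYP2E1 pathway (22% of clearance) is reduced to 0.36× activity: 0.22 × 0.36 = 0.0792.
The CYP1A2 pathway (51% of clearance) increases to 4.9× activity: 0.51 × 4.9 = 2.499.
The remaining 27% of clearance is unaffected.
CL_new/CL_old = 0.0792 + 2.499 + 0.27 = 2.8482.
Systemic exposure ∝ 1/CL: fold-change = 1 / 2.8482 = 0.35.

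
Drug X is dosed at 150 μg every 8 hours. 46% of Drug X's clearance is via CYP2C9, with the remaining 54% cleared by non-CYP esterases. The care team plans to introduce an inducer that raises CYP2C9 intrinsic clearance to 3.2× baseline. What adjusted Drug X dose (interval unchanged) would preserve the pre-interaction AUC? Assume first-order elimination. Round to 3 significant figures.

302 μg

CYP2C9: 0.46 × 3.2 = 1.472
Other: 0.54 (unchanged)
Relative clearance = 1.472 + 0.54 = 2.012.
To maintain the same steady-state level, dose must scale with clearance: new dose = 150 × 2.012 = 302 μg.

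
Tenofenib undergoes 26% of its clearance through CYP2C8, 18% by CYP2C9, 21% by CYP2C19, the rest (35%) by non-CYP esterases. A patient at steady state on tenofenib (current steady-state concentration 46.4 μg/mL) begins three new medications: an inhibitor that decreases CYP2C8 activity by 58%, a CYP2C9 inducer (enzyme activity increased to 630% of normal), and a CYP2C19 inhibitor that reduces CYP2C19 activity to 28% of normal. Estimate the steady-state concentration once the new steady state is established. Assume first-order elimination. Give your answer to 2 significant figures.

The CYP2C8 pathway (26% of clearance) drops to 0.42× activity: 0.26 × 0.42 = 0.1092.
The CYP2C9 pathway (18% of clearance) rises to 6.3× activity: 0.18 × 6.3 = 1.134.
The CYP2C19 pathway (21% of clearance) drops to 0.28× activity: 0.21 × 0.28 = 0.0588.
The remaining 35% of clearance is unaffected.
CL_new/CL_old = 0.1092 + 1.134 + 0.0588 + 0.35 = 1.652.
Steady-state concentration ∝ 1/CL: new value = 46.4 / 1.652 = 28 μg/mL.

28 μg/mL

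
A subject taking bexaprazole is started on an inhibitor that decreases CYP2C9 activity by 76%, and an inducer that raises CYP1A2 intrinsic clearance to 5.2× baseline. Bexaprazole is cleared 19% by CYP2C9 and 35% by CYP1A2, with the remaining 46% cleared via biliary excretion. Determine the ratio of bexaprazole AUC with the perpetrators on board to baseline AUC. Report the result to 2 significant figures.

0.43

The CYP2C9 pathway (19% of clearance) drops to 0.24× activity: 0.19 × 0.24 = 0.0456.
The CYP1A2 pathway (35% of clearance) rises to 5.2× activity: 0.35 × 5.2 = 1.82.
Non-CYP routes (46%) are unchanged.
CL_new/CL_old = 0.0456 + 1.82 + 0.46 = 2.3256.
AUC ∝ 1/CL: fold-change = 1 / 2.3256 = 0.43.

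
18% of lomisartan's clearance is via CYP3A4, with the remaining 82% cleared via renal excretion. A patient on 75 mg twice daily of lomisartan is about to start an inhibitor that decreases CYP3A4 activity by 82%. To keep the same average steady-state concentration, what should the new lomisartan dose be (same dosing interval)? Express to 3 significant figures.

The CYP3A4 pathway (18% of clearance) falls to 0.18× activity: 0.18 × 0.18 = 0.0324.
Non-CYP routes (82%) are unchanged.
New clearance relative to baseline: 0.0324 + 0.82 = 0.8524.
Css,avg = (dose rate)/CL, so holding Css fixed requires dose ∝ CL: 75 × 0.8524 = 63.9 mg.

63.9 mg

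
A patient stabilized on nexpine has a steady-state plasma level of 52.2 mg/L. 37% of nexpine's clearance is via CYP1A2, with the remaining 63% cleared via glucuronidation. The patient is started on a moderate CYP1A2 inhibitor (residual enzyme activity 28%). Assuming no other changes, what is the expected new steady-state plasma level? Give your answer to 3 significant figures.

The CYP1A2 pathway (37% of clearance) falls to 0.28× activity: 0.37 × 0.28 = 0.1036.
The remaining 63% of clearance is unaffected.
CL_new/CL_old = 0.1036 + 0.63 = 0.7336.
With dosing unchanged, steady-state plasma level scales as 1/CL: 52.2 / 0.7336 = 71.2 mg/L.

71.2 mg/L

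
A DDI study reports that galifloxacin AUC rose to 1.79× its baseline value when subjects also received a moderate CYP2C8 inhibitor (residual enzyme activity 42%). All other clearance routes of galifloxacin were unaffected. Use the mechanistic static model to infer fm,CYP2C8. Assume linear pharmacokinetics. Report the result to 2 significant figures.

Let fm be the CYP2C8 fraction. New clearance relative to baseline = fm × 0.42 + (1 − fm).
AUC ratio = 1 / (new CL fraction), so new CL fraction = 1 / 1.79 = 0.5587.
fm × 0.42 + 1 − fm = 0.5587  ⇒  fm × (0.42 − 1) = −0.4413  ⇒  fm = 0.76.

0.76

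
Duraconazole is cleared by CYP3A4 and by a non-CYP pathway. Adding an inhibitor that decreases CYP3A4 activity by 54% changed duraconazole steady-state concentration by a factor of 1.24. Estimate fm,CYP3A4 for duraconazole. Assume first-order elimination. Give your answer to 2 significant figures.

Write x for the fraction cleared via CYP3A4. The observed steady-state concentration change means clearance fell to 1/1.24 = 0.8065 of baseline.
Only the CYP3A4 route changed, so 0.8065 = x·0.46 + (1 − x), giving x = 0.36.

0.36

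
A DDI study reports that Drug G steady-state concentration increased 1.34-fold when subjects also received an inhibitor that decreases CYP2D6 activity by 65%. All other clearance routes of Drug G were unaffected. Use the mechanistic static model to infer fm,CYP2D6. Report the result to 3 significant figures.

CL'/CL = 1 / 1.34 = 0.7463
0.35·fm + (1 − fm) = 0.7463
fm = (0.7463 − 1) / (0.35 − 1) = 0.390

0.390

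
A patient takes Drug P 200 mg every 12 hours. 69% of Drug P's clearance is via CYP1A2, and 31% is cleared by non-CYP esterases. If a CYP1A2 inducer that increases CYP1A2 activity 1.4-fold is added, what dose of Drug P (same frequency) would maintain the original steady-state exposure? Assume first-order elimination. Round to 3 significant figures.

255 mg

The CYP1A2 pathway (69% of clearance) increases to 1.4× activity: 0.69 × 1.4 = 0.966.
The remaining 31% of clearance is unaffected.
CL_new/CL_old = 0.966 + 0.31 = 1.276.
Exposure is unchanged when dose changes in proportion to clearance. New dose = 200 mg × 1.276 = 255 mg.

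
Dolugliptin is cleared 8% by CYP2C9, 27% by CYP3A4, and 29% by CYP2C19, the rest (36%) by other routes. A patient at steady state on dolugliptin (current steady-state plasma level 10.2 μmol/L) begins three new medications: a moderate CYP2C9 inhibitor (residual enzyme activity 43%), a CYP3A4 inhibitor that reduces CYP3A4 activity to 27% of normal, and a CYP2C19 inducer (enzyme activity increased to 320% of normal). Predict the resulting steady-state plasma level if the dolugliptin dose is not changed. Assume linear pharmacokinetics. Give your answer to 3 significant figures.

7.31 μmol/L

CYP2C9: 0.08 × 0.43 = 0.0344
CYP3A4: 0.27 × 0.27 = 0.0729
CYP2C19: 0.29 × 3.2 = 0.928
Other: 0.36 (unchanged)
New clearance relative to baseline: 0.0344 + 0.0729 + 0.928 + 0.36 = 1.3953.
Dividing the baseline by the relative clearance: 10.2 / 1.3953 = 7.31 μmol/L.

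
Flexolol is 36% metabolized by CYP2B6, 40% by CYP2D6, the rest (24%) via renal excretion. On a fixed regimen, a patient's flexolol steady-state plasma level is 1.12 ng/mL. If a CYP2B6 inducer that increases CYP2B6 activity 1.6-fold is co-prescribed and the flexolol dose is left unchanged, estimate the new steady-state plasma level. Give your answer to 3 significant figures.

0.921 ng/mL

The CYP2B6 pathway (36% of clearance) increases to 1.6× activity: 0.36 × 1.6 = 0.576.
CYP2D6 (40%) and the residual 24% are unaffected.
New clearance relative to baseline: 0.576 + 0.4 + 0.24 = 1.216.
With dosing unchanged, steady-state plasma level scales as 1/CL: 1.12 / 1.216 = 0.921 ng/mL.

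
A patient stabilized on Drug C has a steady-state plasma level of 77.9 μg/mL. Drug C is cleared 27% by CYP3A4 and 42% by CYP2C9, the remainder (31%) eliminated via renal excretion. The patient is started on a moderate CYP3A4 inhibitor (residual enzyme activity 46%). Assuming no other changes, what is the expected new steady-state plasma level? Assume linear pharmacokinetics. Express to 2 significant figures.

The CYP3A4 pathway (27% of clearance) is reduced to 0.46× activity: 0.27 × 0.46 = 0.1242.
CYP2C9 (42%) and the residual 31% are unaffected.
Relative clearance = 0.1242 + 0.42 + 0.31 = 0.8542.
New steady-state plasma level = baseline ÷ relative clearance = 77.9 / 0.8542 = 91 μg/mL.

91 μg/mL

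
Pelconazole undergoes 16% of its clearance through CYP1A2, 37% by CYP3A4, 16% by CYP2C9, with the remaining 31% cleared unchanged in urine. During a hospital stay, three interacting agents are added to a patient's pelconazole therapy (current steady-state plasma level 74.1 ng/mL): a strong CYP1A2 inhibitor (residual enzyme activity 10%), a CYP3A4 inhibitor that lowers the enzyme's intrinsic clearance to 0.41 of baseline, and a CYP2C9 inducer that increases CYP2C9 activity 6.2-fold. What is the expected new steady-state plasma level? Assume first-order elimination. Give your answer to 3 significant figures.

50.4 ng/mL

The CYP1A2 pathway (16% of clearance) drops to 0.1× activity: 0.16 × 0.1 = 0.016.
The CYP3A4 pathway (37% of clearance) is reduced to 0.41× activity: 0.37 × 0.41 = 0.1517.
The CYP2C9 pathway (16% of clearance) increases to 6.2× activity: 0.16 × 6.2 = 0.992.
Non-CYP routes (31%) are unchanged.
New clearance relative to baseline: 0.016 + 0.1517 + 0.992 + 0.31 = 1.4697.
Steady-state plasma level ∝ 1/CL: new value = 74.1 / 1.4697 = 50.4 ng/mL.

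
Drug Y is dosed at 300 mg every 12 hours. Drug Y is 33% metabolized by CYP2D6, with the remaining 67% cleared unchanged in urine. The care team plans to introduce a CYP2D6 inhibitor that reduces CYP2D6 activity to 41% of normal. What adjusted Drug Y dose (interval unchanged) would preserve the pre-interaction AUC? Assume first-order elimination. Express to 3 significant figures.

The CYP2D6 pathway (33% of clearance) drops to 0.41× activity: 0.33 × 0.41 = 0.1353.
Non-CYP routes (67%) are unchanged.
Relative clearance = 0.1353 + 0.67 = 0.8053.
Exposure is unchanged when dose changes in proportion to clearance. New dose = 300 mg × 0.8053 = 242 mg.

242 mg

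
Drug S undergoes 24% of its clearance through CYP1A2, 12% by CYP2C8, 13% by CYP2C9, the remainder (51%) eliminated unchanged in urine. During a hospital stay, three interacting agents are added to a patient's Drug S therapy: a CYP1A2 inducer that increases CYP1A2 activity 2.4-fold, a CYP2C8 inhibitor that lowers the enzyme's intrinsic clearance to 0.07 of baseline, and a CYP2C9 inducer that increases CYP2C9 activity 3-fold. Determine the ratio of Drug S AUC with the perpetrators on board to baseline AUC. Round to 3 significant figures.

0.674

The CYP1A2 pathway (24% of clearance) is boosted to 2.4× activity: 0.24 × 2.4 = 0.576.
The CYP2C8 pathway (12% of clearance) falls to 0.07× activity: 0.12 × 0.07 = 0.0084.
The CYP2C9 pathway (13% of clearance) is boosted to 3× activity: 0.13 × 3 = 0.39.
The remaining 51% of clearance is unaffected.
CL_new/CL_old = 0.576 + 0.0084 + 0.39 + 0.51 = 1.4844.
Net AUC ratio = 1 / 1.4844 = 0.674.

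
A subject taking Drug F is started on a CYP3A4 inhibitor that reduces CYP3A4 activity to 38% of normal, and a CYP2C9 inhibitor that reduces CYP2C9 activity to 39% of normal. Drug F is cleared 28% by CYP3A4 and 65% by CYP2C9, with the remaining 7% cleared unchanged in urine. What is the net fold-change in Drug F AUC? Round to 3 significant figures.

The CYP3A4 pathway (28% of clearance) is reduced to 0.38× activity: 0.28 × 0.38 = 0.1064.
The CYP2C9 pathway (65% of clearance) falls to 0.39× activity: 0.65 × 0.39 = 0.2535.
The remaining 7% of clearance is unaffected.
CL_new/CL_old = 0.1064 + 0.2535 + 0.07 = 0.4299.
Net AUC ratio = 1 / 0.4299 = 2.33.

2.33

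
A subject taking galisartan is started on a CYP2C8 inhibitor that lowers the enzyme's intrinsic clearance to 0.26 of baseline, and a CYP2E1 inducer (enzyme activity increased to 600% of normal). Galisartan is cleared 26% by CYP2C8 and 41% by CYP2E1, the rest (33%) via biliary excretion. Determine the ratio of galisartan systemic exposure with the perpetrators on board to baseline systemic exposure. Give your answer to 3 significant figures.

0.350

The CYP2C8 pathway (26% of clearance) is reduced to 0.26× activity: 0.26 × 0.26 = 0.0676.
The CYP2E1 pathway (41% of clearance) is boosted to 6× activity: 0.41 × 6 = 2.46.
Non-CYP routes (33%) are unchanged.
New clearance relative to baseline: 0.0676 + 2.46 + 0.33 = 2.8576.
Systemic exposure ∝ 1/CL: fold-change = 1 / 2.8576 = 0.350.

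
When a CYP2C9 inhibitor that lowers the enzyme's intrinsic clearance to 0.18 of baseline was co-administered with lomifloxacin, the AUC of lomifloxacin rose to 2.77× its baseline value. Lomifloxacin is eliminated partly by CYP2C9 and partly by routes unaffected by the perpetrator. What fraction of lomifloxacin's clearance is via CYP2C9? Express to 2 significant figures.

0.78

Let fm be the CYP2C9 fraction. New clearance relative to baseline = fm × 0.18 + (1 − fm).
AUC ratio = 1 / (new CL fraction), so new CL fraction = 1 / 2.77 = 0.361.
fm × 0.18 + 1 − fm = 0.361  ⇒  fm × (0.18 − 1) = −0.639  ⇒  fm = 0.78.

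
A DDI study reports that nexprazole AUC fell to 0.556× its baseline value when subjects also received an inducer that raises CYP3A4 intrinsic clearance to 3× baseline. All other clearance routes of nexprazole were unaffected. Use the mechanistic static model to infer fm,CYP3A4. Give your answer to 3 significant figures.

CL'/CL = 1 / 0.556 = 1.799
3·fm + (1 − fm) = 1.799
fm = (1.799 − 1) / (3 − 1) = 0.399

0.399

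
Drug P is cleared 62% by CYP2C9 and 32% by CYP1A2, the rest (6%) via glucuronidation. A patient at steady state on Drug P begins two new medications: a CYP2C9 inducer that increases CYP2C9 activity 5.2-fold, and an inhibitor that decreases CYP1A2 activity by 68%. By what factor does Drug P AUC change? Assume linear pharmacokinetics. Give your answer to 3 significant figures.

CYP2C9: 0.62 × 5.2 = 3.224
CYP1A2: 0.32 × 0.32 = 0.1024
Other: 0.06 (unchanged)
Relative clearance = 3.224 + 0.1024 + 0.06 = 3.3864.
Because AUC varies inversely with clearance, the combined effect is 1 / 3.3864 = 0.295.

0.295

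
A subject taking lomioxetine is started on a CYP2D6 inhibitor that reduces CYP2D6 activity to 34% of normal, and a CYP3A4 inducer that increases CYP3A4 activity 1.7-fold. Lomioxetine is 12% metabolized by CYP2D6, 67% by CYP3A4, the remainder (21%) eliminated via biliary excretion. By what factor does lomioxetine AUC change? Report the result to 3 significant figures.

The CYP2D6 pathway (12% of clearance) is reduced to 0.34× activity: 0.12 × 0.34 = 0.0408.
The CYP3A4 pathway (67% of clearance) is boosted to 1.7× activity: 0.67 × 1.7 = 1.139.
The remaining 21% of clearance is unaffected.
CL_new/CL_old = 0.0408 + 1.139 + 0.21 = 1.3898.
AUC ∝ 1/CL: fold-change = 1 / 1.3898 = 0.720.

0.720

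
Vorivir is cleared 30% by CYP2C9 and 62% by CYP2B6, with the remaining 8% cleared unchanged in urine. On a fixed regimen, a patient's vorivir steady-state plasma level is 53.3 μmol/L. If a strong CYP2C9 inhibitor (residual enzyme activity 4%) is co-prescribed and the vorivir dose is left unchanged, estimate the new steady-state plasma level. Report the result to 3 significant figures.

74.9 μmol/L

CYP2C9: 0.3 × 0.04 = 0.012
CYP2B6: 0.62 (unchanged)
Other: 0.08 (unchanged)
CL_new/CL_old = 0.012 + 0.62 + 0.08 = 0.712.
Steady-state plasma level ∝ 1/CL, so new value = 53.3 / 0.712 = 74.9 μmol/L.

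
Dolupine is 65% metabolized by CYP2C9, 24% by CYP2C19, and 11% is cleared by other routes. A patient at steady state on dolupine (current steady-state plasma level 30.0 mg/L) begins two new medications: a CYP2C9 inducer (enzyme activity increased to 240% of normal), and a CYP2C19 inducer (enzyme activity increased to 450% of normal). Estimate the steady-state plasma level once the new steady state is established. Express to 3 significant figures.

The CYP2C9 pathway (65% of clearance) rises to 2.4× activity: 0.65 × 2.4 = 1.56.
The CYP2C19 pathway (24% of clearance) increases to 4.5× activity: 0.24 × 4.5 = 1.08.
Non-CYP routes (11%) are unchanged.
CL_new/CL_old = 1.56 + 1.08 + 0.11 = 2.75.
New steady-state plasma level = 30.0 / 2.75 = 10.9 mg/L (concentration scales inversely with clearance).

10.9 mg/L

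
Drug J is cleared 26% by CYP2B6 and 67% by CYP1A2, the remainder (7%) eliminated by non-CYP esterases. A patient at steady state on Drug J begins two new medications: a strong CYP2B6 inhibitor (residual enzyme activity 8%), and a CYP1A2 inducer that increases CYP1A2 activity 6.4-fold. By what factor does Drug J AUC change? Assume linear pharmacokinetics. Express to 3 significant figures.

0.228

The CYP2B6 pathway (26% of clearance) is reduced to 0.08× activity: 0.26 × 0.08 = 0.0208.
The CYP1A2 pathway (67% of clearance) rises to 6.4× activity: 0.67 × 6.4 = 4.288.
Non-CYP routes (7%) are unchanged.
Relative clearance = 0.0208 + 4.288 + 0.07 = 4.3788.
Net AUC ratio = 1 / 4.3788 = 0.228.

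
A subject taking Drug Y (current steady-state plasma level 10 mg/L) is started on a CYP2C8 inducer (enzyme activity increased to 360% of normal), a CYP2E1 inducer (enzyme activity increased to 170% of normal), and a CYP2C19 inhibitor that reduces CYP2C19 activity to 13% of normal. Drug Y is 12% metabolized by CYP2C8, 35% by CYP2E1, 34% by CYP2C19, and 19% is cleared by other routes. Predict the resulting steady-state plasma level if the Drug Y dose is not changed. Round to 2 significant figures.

The CYP2C8 pathway (12% of clearance) is boosted to 3.6× activity: 0.12 × 3.6 = 0.432.
The CYP2E1 pathway (35% of clearance) is boosted to 1.7× activity: 0.35 × 1.7 = 0.595.
The CYP2C19 pathway (34% of clearance) drops to 0.13× activity: 0.34 × 0.13 = 0.0442.
Non-CYP routes (19%) are unchanged.
Relative clearance = 0.432 + 0.595 + 0.0442 + 0.19 = 1.2612.
Steady-state plasma level ∝ 1/CL: new value = 10 / 1.2612 = 7.9 mg/L.

7.9 mg/L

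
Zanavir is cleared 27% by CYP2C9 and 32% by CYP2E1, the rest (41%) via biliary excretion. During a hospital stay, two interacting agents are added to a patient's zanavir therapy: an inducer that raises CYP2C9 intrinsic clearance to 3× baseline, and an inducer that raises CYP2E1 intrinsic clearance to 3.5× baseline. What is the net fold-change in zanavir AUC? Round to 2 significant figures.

0.43

The CYP2C9 pathway (27% of clearance) increases to 3× activity: 0.27 × 3 = 0.81.
The CYP2E1 pathway (32% of clearance) increases to 3.5× activity: 0.32 × 3.5 = 1.12.
The remaining 41% of clearance is unaffected.
New clearance relative to baseline: 0.81 + 1.12 + 0.41 = 2.34.
Because AUC varies inversely with clearance, the combined effect is 1 / 2.34 = 0.43.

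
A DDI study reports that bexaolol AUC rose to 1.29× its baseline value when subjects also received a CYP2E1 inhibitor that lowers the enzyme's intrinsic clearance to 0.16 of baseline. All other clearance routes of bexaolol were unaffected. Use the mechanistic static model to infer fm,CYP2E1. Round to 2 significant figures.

0.27

Call the CYP2E1 fraction fm. After the interaction, CL_new/CL_old = fm × 0.16 + (1 − fm).
AUC ratio = 1 / (new CL fraction), so new CL fraction = 1 / 1.29 = 0.7752.
fm × 0.16 + 1 − fm = 0.7752  ⇒  fm × (0.16 − 1) = −0.2248  ⇒  fm = 0.27.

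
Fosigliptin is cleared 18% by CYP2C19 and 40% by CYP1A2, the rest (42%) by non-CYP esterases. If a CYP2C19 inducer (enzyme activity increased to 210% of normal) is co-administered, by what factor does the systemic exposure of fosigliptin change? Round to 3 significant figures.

CYP2C19: 0.18 × 2.1 = 0.378
CYP1A2: 0.4 (unchanged)
Other: 0.42 (unchanged)
CL_new/CL_old = 0.378 + 0.4 + 0.42 = 1.198.
Systemic exposure ratio = CL_old/CL_new = 1 / 1.198 = 0.835.

0.835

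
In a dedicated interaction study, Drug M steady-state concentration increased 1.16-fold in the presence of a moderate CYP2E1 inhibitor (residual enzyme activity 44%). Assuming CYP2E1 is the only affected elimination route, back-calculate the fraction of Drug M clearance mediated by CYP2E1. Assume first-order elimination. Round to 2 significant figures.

Let fm be the CYP2E1 fraction. New clearance relative to baseline = fm × 0.44 + (1 − fm).
Steady-state concentration ratio = 1 / (new CL fraction), so new CL fraction = 1 / 1.16 = 0.8621.
fm × 0.44 + 1 − fm = 0.8621  ⇒  fm × (0.44 − 1) = −0.1379  ⇒  fm = 0.25.

0.25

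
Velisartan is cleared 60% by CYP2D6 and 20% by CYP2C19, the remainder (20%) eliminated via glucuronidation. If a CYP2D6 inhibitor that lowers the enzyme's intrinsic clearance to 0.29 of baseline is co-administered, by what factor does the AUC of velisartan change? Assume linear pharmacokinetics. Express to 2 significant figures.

1.7

The CYP2D6 pathway (60% of clearance) is reduced to 0.29× activity: 0.6 × 0.29 = 0.174.
CYP2C19 (20%) and the residual 20% are unaffected.
Relative clearance = 0.174 + 0.2 + 0.2 = 0.574.
AUC is inversely proportional to clearance, so the fold-change is 1 / 0.574 = 1.7.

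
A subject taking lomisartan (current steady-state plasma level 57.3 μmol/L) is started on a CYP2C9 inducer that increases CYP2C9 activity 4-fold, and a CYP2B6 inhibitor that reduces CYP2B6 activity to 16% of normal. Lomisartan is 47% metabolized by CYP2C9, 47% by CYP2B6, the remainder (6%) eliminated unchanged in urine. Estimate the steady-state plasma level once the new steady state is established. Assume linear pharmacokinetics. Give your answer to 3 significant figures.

The CYP2C9 pathway (47% of clearance) rises to 4× activity: 0.47 × 4 = 1.88.
The CYP2B6 pathway (47% of clearance) drops to 0.16× activity: 0.47 × 0.16 = 0.0752.
The remaining 6% of clearance is unaffected.
CL_new/CL_old = 1.88 + 0.0752 + 0.06 = 2.0152.
New steady-state plasma level = 57.3 / 2.0152 = 28.4 μmol/L (concentration scales inversely with clearance).

28.4 μmol/L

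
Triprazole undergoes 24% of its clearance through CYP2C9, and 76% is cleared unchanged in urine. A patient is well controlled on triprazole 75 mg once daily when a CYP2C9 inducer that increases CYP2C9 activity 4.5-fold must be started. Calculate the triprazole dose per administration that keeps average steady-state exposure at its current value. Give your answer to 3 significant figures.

138 mg

CYP2C9: 0.24 × 4.5 = 1.08
Other: 0.76 (unchanged)
New clearance relative to baseline: 1.08 + 0.76 = 1.84.
Css,avg = (dose rate)/CL, so holding Css fixed requires dose ∝ CL: 75 × 1.84 = 138 mg.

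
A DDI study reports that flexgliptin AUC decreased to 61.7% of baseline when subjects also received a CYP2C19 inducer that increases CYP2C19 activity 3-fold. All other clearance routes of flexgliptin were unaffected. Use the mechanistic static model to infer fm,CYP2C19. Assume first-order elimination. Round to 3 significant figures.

Call the CYP2C19 fraction fm. After the interaction, CL_new/CL_old = fm × 3 + (1 − fm).
AUC ratio = 1 / (new CL fraction), so new CL fraction = 1 / 0.617 = 1.621.
fm × 3 + 1 − fm = 1.621  ⇒  fm × (3 − 1) = 0.6207  ⇒  fm = 0.310.

0.310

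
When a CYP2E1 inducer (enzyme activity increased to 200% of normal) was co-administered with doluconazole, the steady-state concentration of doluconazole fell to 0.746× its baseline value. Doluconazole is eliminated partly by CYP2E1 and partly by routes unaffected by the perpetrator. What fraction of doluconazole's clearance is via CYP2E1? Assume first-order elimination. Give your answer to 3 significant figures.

Let fm be the CYP2E1 fraction. New clearance relative to baseline = fm × 2 + (1 − fm).
Steady-state concentration ratio = 1 / (new CL fraction), so new CL fraction = 1 / 0.746 = 1.34.
fm × 2 + 1 − fm = 1.34  ⇒  fm × (2 − 1) = 0.3405  ⇒  fm = 0.340.

0.340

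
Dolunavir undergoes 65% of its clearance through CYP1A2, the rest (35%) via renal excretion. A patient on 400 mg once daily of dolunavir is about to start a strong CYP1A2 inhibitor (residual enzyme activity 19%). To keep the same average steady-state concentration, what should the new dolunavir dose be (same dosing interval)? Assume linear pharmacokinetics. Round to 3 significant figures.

189 mg

The CYP1A2 pathway (65% of clearance) is reduced to 0.19× activity: 0.65 × 0.19 = 0.1235.
The remaining 35% of clearance is unaffected.
Relative clearance = 0.1235 + 0.35 = 0.4735.
Css,avg = (dose rate)/CL, so holding Css fixed requires dose ∝ CL: 400 × 0.4735 = 189 mg.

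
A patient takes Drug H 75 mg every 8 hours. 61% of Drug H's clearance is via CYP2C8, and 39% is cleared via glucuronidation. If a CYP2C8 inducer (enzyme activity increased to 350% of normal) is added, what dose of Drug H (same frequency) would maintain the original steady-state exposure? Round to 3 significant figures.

189 mg

The CYP2C8 pathway (61% of clearance) increases to 3.5× activity: 0.61 × 3.5 = 2.135.
Non-CYP routes (39%) are unchanged.
New clearance relative to baseline: 2.135 + 0.39 = 2.525.
Exposure is unchanged when dose changes in proportion to clearance. New dose = 75 mg × 2.525 = 189 mg.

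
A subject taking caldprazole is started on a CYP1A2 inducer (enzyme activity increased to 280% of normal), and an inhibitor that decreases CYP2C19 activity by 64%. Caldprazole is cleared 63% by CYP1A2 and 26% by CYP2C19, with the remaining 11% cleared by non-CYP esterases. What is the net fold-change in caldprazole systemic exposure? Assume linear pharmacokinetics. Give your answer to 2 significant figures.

The CYP1A2 pathway (63% of clearance) is boosted to 2.8× activity: 0.63 × 2.8 = 1.764.
The CYP2C19 pathway (26% of clearance) falls to 0.36× activity: 0.26 × 0.36 = 0.0936.
Non-CYP routes (11%) are unchanged.
CL_new/CL_old = 1.764 + 0.0936 + 0.11 = 1.9676.
Because systemic exposure varies inversely with clearance, the combined effect is 1 / 1.9676 = 0.51.

0.51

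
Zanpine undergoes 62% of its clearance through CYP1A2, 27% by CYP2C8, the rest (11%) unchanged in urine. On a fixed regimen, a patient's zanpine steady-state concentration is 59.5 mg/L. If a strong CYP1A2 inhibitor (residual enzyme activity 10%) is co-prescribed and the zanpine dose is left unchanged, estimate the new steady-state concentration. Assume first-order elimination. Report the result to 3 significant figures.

135 mg/L

The CYP1A2 pathway (62% of clearance) is reduced to 0.1× activity: 0.62 × 0.1 = 0.062.
CYP2C8 (27%) and the residual 11% are unaffected.
New clearance relative to baseline: 0.062 + 0.27 + 0.11 = 0.442.
Steady-state concentration ∝ 1/CL, so new value = 59.5 / 0.442 = 135 mg/L.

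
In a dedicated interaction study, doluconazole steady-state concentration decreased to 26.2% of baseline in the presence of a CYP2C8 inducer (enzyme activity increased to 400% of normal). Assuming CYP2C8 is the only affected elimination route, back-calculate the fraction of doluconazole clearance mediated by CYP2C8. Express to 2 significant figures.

0.94

Call the CYP2C8 fraction fm. After the interaction, CL_new/CL_old = fm × 4 + (1 − fm).
Steady-state concentration ratio = 1 / (new CL fraction), so new CL fraction = 1 / 0.262 = 3.817.
fm × 4 + 1 − fm = 3.817  ⇒  fm × (4 − 1) = 2.817  ⇒  fm = 0.94.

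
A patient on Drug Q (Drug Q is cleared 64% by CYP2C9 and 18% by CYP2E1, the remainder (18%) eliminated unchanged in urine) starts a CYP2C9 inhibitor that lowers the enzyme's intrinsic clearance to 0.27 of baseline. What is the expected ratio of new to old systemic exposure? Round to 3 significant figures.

The CYP2C9 pathway (64% of clearance) drops to 0.27× activity: 0.64 × 0.27 = 0.1728.
CYP2E1 (18%) and the residual 18% are unaffected.
Relative clearance = 0.1728 + 0.18 + 0.18 = 0.5328.
Systemic exposure ratio = CL_old/CL_new = 1 / 0.5328 = 1.88.

1.88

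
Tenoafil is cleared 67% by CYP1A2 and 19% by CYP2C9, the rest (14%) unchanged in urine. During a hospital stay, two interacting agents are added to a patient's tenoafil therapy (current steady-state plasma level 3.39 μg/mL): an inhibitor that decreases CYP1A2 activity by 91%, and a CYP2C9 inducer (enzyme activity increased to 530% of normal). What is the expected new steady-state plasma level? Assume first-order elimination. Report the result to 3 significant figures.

2.81 μg/mL

CYP1A2: 0.67 × 0.09 = 0.0603
CYP2C9: 0.19 × 5.3 = 1.007
Other: 0.14 (unchanged)
New clearance relative to baseline: 0.0603 + 1.007 + 0.14 = 1.2073.
Dividing the baseline by the relative clearance: 3.39 / 1.2073 = 2.81 μg/mL.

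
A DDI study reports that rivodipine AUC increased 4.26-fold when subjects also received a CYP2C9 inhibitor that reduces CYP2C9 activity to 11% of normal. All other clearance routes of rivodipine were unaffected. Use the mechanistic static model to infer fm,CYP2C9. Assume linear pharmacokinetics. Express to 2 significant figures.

Write x for the fraction cleared via CYP2C9. The observed AUC change means clearance fell to 1/4.26 = 0.2347 of baseline.
Setting x·0.11 + (1 − x) = 0.2347 and solving: x = (0.2347 − 1)/(0.11 − 1) = 0.86.

0.86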